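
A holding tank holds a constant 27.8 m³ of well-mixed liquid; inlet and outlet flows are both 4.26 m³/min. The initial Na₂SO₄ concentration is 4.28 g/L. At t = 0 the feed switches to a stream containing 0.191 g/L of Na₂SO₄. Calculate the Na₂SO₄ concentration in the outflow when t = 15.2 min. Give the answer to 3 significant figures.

Accumulation = in − out for the solute gives V dC/dt = Q(C_in − C).
Time constant τ = V/Q = 27.8/4.26 = 6.5258 min.
C approaches C_in exponentially: C(t) = C_in + (C₀ − C_in) e^(−t/τ).
C(15.2) = 0.191 + (4.28 − 0.191)·e^(−15.2/6.5258) = 0.191 + (4.0890)·0.097373 = 0.58916 g/L.

0.589 g/L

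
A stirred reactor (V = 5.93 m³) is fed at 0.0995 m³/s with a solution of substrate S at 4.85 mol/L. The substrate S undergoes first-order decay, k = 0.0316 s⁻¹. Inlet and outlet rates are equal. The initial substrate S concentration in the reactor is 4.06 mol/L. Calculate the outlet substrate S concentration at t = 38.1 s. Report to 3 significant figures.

Species balance: V dC/dt = Q C_in − Q C − k V C.
This is linear with rate a = Q/V + k = 0.048379 s⁻¹.
C_ss = Q C_in/(Q + kV) = 1.6821 mol/L; C(t) = C_ss + (C₀ − C_ss) e^(−a t).
C(38.1) = 1.6821 + (2.3779)·e^(−0.048379·38.1) = 1.6821 + (2.3779)·0.15830 = 2.0585 mol/L.

2.06 mol/L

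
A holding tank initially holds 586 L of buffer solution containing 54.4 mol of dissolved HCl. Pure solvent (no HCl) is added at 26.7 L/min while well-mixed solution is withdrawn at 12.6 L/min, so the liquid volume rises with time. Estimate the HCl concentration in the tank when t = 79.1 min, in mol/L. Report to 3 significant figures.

0.0123 mol/L

Total volume: dV/dt = Q_in − Q_out = 14.100 L/min, so V(t) = 586 + 14.100 t and V(79.1) = 1701.3 L.
Species balance (pure solvent in): dm/dt = −Q_out · m/V(t).
Separate: dm/m = −Q_out dt/V(t) ⇒ ln(m/m₀) = −(Q_out/(Q_in−Q_out)) ln(V/V₀).
m = m₀ (V₀/V)^(Q_out/(Q_in−Q_out)) = 54.4 × (586/1701.3)^(0.89362) = 20.987 mol.
C = m/V = 20.987/1701.3 = 0.012336 mol/L.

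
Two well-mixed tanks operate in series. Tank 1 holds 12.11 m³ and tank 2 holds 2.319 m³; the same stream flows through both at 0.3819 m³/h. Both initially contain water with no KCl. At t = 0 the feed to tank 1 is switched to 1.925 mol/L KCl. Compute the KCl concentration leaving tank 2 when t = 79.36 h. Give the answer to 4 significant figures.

1.730 mol/L

Time constants: τᵢ = Vᵢ/Q for each well-mixed tank.
τ₁ = 12.11/0.3819 = 31.7099 h; τ₂ = 2.319/0.3819 = 6.07227 h.
Solving the cascade with C₁(0)=C₂(0)=0 gives C₂(t) = C_in[1 − (τ₁ e^(−t/τ₁) − τ₂ e^(−t/τ₂))/(τ₁ − τ₂)].
At t = 79.36: e^(−t/τ₁) = 0.0818644, e^(−t/τ₂) = 2.10910e-06.
C₂ = 1.925·[1 − (31.7099·0.0818644 − 6.07227·2.10910e-06)/(25.6376)] = 1.925·0.898746 = 1.73009 mol/L.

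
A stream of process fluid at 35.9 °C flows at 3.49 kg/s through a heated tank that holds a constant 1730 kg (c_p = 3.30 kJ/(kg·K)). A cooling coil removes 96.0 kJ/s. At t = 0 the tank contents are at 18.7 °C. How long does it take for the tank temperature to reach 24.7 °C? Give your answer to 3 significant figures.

M c_p dT/dt = ṁ c_p (T_in − T) − Q̇.
τ = M/ṁ = 495.70 s; T_ss = T_in − Q̇/(ṁ c_p) = 27.564 °C.
T(t) = T_ss + (T₀ − T_ss) e^(−t/τ). Set T = 24.7:
e^(−t/τ) = (24.7 − 27.564)/(18.7 − 27.564) = 0.32314
t = −495.70 · ln(0.32314) = 559.98 s.

560 s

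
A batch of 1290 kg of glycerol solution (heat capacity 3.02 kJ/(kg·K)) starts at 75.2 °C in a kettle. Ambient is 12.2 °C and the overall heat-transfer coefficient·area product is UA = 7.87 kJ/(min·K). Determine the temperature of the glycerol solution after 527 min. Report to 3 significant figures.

33.9 °C

Lumped-capacitance energy balance: M c_p dT/dt = UA(T_amb − T).
dT/dt = (T_ss − T)/τ with T_ss = T_amb = 12.200 °C, τ = M c_p/UA = 1290·3.02/7.87 = 495.02 min.
Integrating: T(t) = T_ss + (T₀ − T_ss) e^(−t/τ).
T(527) = 12.200 + (63.000)·0.34486 = 33.926 °C.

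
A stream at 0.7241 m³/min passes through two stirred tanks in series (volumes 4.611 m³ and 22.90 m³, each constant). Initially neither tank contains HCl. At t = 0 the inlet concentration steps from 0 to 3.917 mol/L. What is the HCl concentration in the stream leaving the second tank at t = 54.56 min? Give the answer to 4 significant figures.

3.043 mol/L

Species balance on tank i: dCᵢ/dt = (Cᵢ₋₁ − Cᵢ)/τᵢ with τᵢ = Vᵢ/Q.
τ₁ = 4.611/0.7241 = 6.36790 min; τ₂ = 22.90/0.7241 = 31.6255 min.
Solving the cascade with C₁(0)=C₂(0)=0 gives C₂(t) = C_in[1 − (τ₁ e^(−t/τ₁) − τ₂ e^(−t/τ₂))/(τ₁ − τ₂)].
At t = 54.56: e^(−t/τ₁) = 0.000190099, e^(−t/τ₂) = 0.178139.
C₂ = 3.917·[1 − (6.36790·0.000190099 − 31.6255·0.178139)/(-25.2576)] = 3.917·0.776997 = 3.04350 mol/L.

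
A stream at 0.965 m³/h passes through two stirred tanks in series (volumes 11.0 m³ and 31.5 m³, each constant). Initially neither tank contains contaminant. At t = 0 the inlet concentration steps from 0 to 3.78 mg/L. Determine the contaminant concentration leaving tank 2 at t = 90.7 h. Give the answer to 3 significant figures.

Time constants: τᵢ = Vᵢ/Q for each well-mixed tank.
τ₁ = 11.0/0.965 = 11.399 h; τ₂ = 31.5/0.965 = 32.642 h.
Tank 1: C₁ = C_in(1 − e^(−t/τ₁)). Tank 2 (τ₁ ≠ τ₂): C₂ = C_in[1 − (τ₁ e^(−t/τ₁) − τ₂ e^(−t/τ₂))/(τ₁ − τ₂)].
At t = 90.7: e^(−t/τ₁) = 0.00035025, e^(−t/τ₂) = 0.062126.
C₂ = 3.78·[1 − (11.399·0.00035025 − 32.642·0.062126)/(-21.244)] = 3.78·0.90473 = 3.4199 mg/L.

3.42 mg/L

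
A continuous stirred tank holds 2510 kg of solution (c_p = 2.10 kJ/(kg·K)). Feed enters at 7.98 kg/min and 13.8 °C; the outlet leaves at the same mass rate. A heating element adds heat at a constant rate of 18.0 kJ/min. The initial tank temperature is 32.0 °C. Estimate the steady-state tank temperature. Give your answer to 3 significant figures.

M c_p dT/dt = ṁ c_p (T_in − T) + Q̇.
At steady state dT/dt = 0 ⇒ T_ss = T_in + Q̇/(ṁ c_p) = 13.8 + 18.0/(7.98·2.10) = 14.874 °C.

14.9 °C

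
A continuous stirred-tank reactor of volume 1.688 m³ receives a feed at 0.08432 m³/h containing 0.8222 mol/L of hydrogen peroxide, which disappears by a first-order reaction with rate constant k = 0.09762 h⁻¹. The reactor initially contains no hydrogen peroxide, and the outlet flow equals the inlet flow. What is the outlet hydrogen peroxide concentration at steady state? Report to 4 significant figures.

0.2783 mol/L

Species balance: V dC/dt = Q C_in − Q C − k V C.
At steady state: 0 = Q C_in − (Q + kV) C_ss, so C_ss = Q C_in/(Q + kV).
C_ss = 0.08432·0.8222/(0.08432 + 0.09762·1.688) = 0.0693279/0.249103 = 0.278311 mol/L.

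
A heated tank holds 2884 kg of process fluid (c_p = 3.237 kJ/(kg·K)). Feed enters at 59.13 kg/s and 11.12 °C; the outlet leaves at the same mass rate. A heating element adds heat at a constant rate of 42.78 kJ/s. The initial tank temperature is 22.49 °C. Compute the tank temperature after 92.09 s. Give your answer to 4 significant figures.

First-law balance (no shaft work): M c_p dT/dt = ṁ c_p (T_in − T) + 42.78.
τ = M/ṁ = 48.7739 s; T_ss = T_in + Q̇/(ṁ c_p) = 11.12 + 42.78/(59.13·3.237) = 11.3435 °C.
Solution: T(t) = T_ss + (T₀ − T_ss) e^(−t/τ).
T(92.09) = 11.3435 + (11.1465)·e^(−92.09/48.7739) = 11.3435 + (11.1465)·0.151359 = 13.0306 °C.

13.03 °C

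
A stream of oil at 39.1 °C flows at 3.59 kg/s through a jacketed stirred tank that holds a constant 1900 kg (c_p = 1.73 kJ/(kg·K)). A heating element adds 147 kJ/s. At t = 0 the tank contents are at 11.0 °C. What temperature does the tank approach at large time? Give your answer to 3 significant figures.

Energy balance: M c_p dT/dt = ṁ c_p (T_in − T) + 147.
At steady state dT/dt = 0 ⇒ T_ss = T_in + Q̇/(ṁ c_p) = 39.1 + 147/(3.59·1.73) = 62.769 °C.

62.8 °C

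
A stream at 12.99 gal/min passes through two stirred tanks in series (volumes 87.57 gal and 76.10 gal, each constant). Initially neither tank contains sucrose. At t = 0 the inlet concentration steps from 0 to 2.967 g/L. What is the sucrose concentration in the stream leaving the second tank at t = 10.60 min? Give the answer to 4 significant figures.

Species balance on tank i: dCᵢ/dt = (Cᵢ₋₁ − Cᵢ)/τᵢ with τᵢ = Vᵢ/Q.
τ₁ = 87.57/12.99 = 6.74134 min; τ₂ = 76.10/12.99 = 5.85835 min.
Solving the cascade with C₁(0)=C₂(0)=0 gives C₂(t) = C_in[1 − (τ₁ e^(−t/τ₁) − τ₂ e^(−t/τ₂))/(τ₁ − τ₂)].
At t = 10.60: e^(−t/τ₁) = 0.207549, e^(−t/τ₂) = 0.163755.
C₂ = 2.967·[1 − (6.74134·0.207549 − 5.85835·0.163755)/(0.882987)] = 2.967·0.501893 = 1.48912 g/L.

1.489 g/L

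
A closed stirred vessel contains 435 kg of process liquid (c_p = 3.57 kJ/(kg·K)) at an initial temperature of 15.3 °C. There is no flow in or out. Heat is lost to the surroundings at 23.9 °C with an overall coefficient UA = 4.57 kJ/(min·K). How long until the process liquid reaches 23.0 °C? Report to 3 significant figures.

767 min

M c_p dT/dt = −UA(T − T_amb).
τ = M c_p/UA = 339.81 min; T_ss = T_amb = 23.900 °C.
T(t) = T_ss + (T₀ − T_ss)e^(−t/τ); set T = 23.0:
t = −τ ln[(T − T_ss)/(T₀ − T_ss)] = −339.81 · ln(0.10465) = 767.00 min.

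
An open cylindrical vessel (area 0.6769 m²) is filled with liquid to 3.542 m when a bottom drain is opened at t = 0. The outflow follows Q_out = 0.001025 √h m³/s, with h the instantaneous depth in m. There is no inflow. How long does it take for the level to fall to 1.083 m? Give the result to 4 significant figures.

Unsteady balance on liquid volume: A dh/dt = −0.001025 √h.
∫ h^(−1/2) dh = −(0.001025/A) ∫ dt, giving 2√h = 2√h₀ − (0.001025/A) t.
t = 2A(√h₀ − √h)/0.001025 = 2·0.6769·(√3.542 − √1.083)/0.001025
  = 1.35380 × (1.88202 − 1.04067) / 0.001025 = 1111.24 s.

1111 s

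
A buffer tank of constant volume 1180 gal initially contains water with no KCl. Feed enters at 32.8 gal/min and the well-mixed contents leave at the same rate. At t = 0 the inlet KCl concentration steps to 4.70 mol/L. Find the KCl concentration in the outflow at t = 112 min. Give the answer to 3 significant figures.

4.49 mol/L

Unsteady species balance (constant V, well mixed): V dC/dt = Q(C_in − C).
Rewrite as dC/dt + C/τ = C_in/τ, τ = V/Q = 35.976 min.
Solution: C(t) = C_in + (C₀ − C_in) e^(−t/τ).
C(112) = 4.70 + (0 − 4.70)·e^(−112/35.976) = 4.70 + (-4.7000)·0.044458 = 4.4910 mol/L.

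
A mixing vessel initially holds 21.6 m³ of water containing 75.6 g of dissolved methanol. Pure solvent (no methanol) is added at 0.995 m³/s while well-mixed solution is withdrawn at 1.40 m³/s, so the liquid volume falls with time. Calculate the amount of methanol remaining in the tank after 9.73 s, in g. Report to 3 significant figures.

Total volume: dV/dt = Q_in − Q_out = -0.40500 m³/s, so V(t) = 21.6 − 0.40500 t and V(9.73) = 17.659 m³.
Solute balance: dm/dt = 0 − Q_out C = −Q_out m/V(t).
dm/m = −Q_out dt/(V₀ − 0.40500 t); integrating gives ln(m/m₀) = −(Q_out/(Q_in−Q_out)) ln(V/V₀).
m = m₀ (V₀/V)^(Q_out/(Q_in−Q_out)) = 75.6 × (21.6/17.659)^(-3.4568) = 37.681 g.

37.7 g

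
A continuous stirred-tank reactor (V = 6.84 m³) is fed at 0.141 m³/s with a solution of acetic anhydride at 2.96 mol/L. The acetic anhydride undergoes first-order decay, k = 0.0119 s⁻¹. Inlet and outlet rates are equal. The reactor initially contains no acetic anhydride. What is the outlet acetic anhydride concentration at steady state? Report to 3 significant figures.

Species balance: V dC/dt = Q C_in − Q C − k V C.
At steady state: 0 = Q C_in − (Q + kV) C_ss, so C_ss = Q C_in/(Q + kV).
C_ss = 0.141·2.96/(0.141 + 0.0119·6.84) = 0.41736/0.22240 = 1.8767 mol/L.

1.88 mol/L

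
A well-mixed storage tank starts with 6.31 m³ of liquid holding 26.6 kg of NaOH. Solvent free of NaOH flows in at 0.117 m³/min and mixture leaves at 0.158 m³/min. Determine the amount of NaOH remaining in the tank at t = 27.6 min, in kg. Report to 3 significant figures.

12.4 kg

Let m(t) be the amount of NaOH. Volume: V(t) = V₀ + (Q_in − Q_out) t = 6.31 − 0.041000 t; V(27.6) = 5.1784 m³.
Species balance (pure solvent in): dm/dt = −Q_out · m/V(t).
dm/m = −Q_out dt/(V₀ − 0.041000 t); integrating gives ln(m/m₀) = −(Q_out/(Q_in−Q_out)) ln(V/V₀).
m = m₀ (V₀/V)^(Q_out/(Q_in−Q_out)) = 26.6 × (6.31/5.1784)^(-3.8537) = 12.420 kg.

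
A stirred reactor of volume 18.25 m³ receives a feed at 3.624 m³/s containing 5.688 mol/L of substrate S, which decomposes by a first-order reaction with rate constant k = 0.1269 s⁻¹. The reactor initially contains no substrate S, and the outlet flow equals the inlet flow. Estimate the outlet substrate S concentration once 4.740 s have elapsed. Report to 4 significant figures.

2.728 mol/L

Species balance: V dC/dt = Q C_in − Q C − k V C.
This is linear with rate a = Q/V + k = 0.325475 s⁻¹.
C_ss = Q C_in/(Q + kV) = 3.47030 mol/L; C(t) = C_ss + (C₀ − C_ss) e^(−a t).
C(4.740) = 3.47030 + (-3.47030)·e^(−0.325475·4.740) = 3.47030 + (-3.47030)·0.213792 = 2.72838 mol/L.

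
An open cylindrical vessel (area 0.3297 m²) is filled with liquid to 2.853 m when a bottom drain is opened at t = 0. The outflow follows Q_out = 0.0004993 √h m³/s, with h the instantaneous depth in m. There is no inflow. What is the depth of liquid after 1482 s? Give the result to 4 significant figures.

With no inflow, A dh/dt = −0.0004993 √h.
Separate and integrate: 2(√h − √h₀) = −(0.0004993/A) t.
√h = √2.853 − 0.0004993·1482/(2·0.3297) = 1.68908 − 1.12218 = 0.566907.
h = 0.566907² = 0.321384 m.

0.3214 m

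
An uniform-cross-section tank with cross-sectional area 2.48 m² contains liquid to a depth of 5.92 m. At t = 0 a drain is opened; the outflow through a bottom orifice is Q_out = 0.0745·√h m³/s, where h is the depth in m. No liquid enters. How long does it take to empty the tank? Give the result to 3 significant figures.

162 s

With no inflow, A dh/dt = −0.0745 √h.
This is separable: 2 d(√h)/dt = −0.0745/A, so √h = √h₀ − (0.0745/(2A)) t.
Tank is empty when √h = 0: t_empty = 2A√h₀/0.0745.
t_empty = 2·2.48·√5.92/0.0745 = 4.9600·2.4331/0.0745 = 161.99 s.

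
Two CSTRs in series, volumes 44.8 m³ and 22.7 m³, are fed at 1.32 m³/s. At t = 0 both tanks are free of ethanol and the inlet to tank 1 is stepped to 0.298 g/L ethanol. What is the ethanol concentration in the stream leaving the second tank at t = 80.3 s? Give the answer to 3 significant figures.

Each tank obeys Vᵢ dCᵢ/dt = Q(Cᵢ₋₁ − Cᵢ), so τᵢ = Vᵢ/Q.
τ₁ = 44.8/1.32 = 33.939 s; τ₂ = 22.7/1.32 = 17.197 s.
Solving the cascade with C₁(0)=C₂(0)=0 gives C₂(t) = C_in[1 − (τ₁ e^(−t/τ₁) − τ₂ e^(−t/τ₂))/(τ₁ − τ₂)].
At t = 80.3: e^(−t/τ₁) = 0.093857, e^(−t/τ₂) = 0.0093776.
C₂ = 0.298·[1 − (33.939·0.093857 − 17.197·0.0093776)/(16.742)] = 0.298·0.81937 = 0.24417 g/L.

0.244 g/L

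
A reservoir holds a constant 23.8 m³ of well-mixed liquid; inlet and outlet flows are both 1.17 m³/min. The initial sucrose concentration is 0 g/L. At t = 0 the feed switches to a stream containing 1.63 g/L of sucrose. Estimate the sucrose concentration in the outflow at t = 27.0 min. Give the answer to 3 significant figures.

1.20 g/L

Transient balance on the dissolved component: V dC/dt = Q(C_in − C).
Time constant τ = V/Q = 23.8/1.17 = 20.342 min.
Solution: C(t) = C_in + (C₀ − C_in) e^(−t/τ).
C(27.0) = 1.63 + (0 − 1.63)·e^(−27.0/20.342) = 1.63 + (-1.6300)·0.26519 = 1.1977 g/L.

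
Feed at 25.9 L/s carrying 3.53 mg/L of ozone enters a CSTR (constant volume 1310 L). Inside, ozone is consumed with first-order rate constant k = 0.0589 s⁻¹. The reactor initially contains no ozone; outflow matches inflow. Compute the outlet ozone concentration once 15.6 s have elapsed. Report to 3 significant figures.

V dC/dt = Q(C_in − C) − k V C.
This is linear with rate a = Q/V + k = 0.078671 s⁻¹.
C_ss = Q C_in/(Q + kV) = 0.88713 mg/L; C(t) = C_ss + (C₀ − C_ss) e^(−a t).
C(15.6) = 0.88713 + (-0.88713)·e^(−0.078671·15.6) = 0.88713 + (-0.88713)·0.29309 = 0.62712 mg/L.

0.627 mg/L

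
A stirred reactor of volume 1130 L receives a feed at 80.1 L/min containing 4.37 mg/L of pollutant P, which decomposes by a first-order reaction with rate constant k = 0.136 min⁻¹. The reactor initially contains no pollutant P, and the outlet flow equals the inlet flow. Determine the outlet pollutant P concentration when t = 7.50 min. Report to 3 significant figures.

V dC/dt = Q(C_in − C) − k V C.
This is linear with rate a = Q/V + k = 0.20688 min⁻¹.
C_ss = Q C_in/(Q + kV) = 1.4973 mg/L; C(t) = C_ss + (C₀ − C_ss) e^(−a t).
C(7.50) = 1.4973 + (-1.4973)·e^(−0.20688·7.50) = 1.4973 + (-1.4973)·0.21190 = 1.1800 mg/L.

1.18 mg/L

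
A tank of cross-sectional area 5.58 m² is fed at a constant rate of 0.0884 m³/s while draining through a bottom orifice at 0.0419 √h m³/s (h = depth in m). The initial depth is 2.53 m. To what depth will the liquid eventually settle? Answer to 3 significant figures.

4.45 m

Level balance: A dh/dt = 0.0884 − 0.0419 √h. Setting dh/dt = 0:
Q_in = 0.0419 √h_ss ⇒ √h_ss = 0.0884/0.0419 = 2.1098.
h_ss = 2.1098² = 4.4512 m. (Since h₀ = 2.53 m < h_ss, the level will rise toward this value.)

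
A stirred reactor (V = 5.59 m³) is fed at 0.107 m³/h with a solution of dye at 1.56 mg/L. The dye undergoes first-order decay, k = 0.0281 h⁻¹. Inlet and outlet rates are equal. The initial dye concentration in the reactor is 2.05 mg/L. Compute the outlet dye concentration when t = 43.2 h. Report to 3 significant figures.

Accumulation = in − out − consumed: V dC/dt = Q C_in − Q C − k V C.
This is linear with rate a = Q/V + k = 0.047241 h⁻¹.
C_ss = Q C_in/(Q + kV) = 0.63208 mg/L; C(t) = C_ss + (C₀ − C_ss) e^(−a t).
C(43.2) = 0.63208 + (1.4179)·e^(−0.047241·43.2) = 0.63208 + (1.4179)·0.12992 = 0.81630 mg/L.

0.816 mg/L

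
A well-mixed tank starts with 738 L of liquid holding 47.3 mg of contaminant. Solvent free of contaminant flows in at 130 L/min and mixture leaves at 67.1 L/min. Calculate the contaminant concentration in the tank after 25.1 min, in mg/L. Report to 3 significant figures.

Let m(t) be the amount of contaminant. Volume: V(t) = V₀ + (Q_in − Q_out) t = 738 + 62.900 t; V(25.1) = 2316.8 L.
Species balance (pure solvent in): dm/dt = −Q_out · m/V(t).
Separate: dm/m = −Q_out dt/V(t) ⇒ ln(m/m₀) = −(Q_out/(Q_in−Q_out)) ln(V/V₀).
m = m₀ (V₀/V)^(Q_out/(Q_in−Q_out)) = 47.3 × (738/2316.8)^(1.0668) = 13.959 mg.
C = m/V = 13.959/2316.8 = 0.0060252 mg/L.

0.00603 mg/L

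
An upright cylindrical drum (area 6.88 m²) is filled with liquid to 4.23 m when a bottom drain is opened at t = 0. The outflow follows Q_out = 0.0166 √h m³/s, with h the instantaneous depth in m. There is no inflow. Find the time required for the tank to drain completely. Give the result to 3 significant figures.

Accumulation of liquid (constant cross-section A): A dh/dt = −0.0166 √h.
∫ h^(−1/2) dh = −(0.0166/A) ∫ dt, giving 2√h = 2√h₀ − (0.0166/A) t.
Set h = 0: 2√h₀ = (0.0166/A) t_empty ⇒ t_empty = 2A√h₀/0.0166.
t_empty = 2·6.88·√4.23/0.0166 = 13.760·2.0567/0.0166 = 1704.8 s.

1700 s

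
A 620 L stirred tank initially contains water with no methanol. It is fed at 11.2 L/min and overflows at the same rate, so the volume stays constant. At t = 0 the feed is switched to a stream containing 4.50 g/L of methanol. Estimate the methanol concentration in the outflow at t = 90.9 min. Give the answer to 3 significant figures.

Transient balance on the dissolved component: V dC/dt = Q(C_in − C).
Time constant τ = V/Q = 620/11.2 = 55.357 min.
Solution: C(t) = C_in + (C₀ − C_in) e^(−t/τ).
C(90.9) = 4.50 + (0 − 4.50)·e^(−90.9/55.357) = 4.50 + (-4.5000)·0.19358 = 3.6289 g/L.

3.63 g/L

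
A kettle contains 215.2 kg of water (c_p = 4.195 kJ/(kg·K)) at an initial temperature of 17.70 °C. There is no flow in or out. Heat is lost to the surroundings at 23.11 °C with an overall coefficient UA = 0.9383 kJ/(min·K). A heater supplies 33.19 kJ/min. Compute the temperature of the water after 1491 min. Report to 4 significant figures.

First-law balance (no shaft work): M c_p dT/dt = −UA(T − T_amb) + Q̇.
dT/dt = (T_ss − T)/τ with T_ss = T_amb + Q̇/UA = 23.11 + 33.19/0.9383 = 58.4825 °C, τ = M c_p/UA = 215.2·4.195/0.9383 = 962.127 min.
Integrating: T(t) = T_ss + (T₀ − T_ss) e^(−t/τ).
T(1491) = 58.4825 + (-40.7825)·0.212314 = 49.8238 °C.

49.82 °C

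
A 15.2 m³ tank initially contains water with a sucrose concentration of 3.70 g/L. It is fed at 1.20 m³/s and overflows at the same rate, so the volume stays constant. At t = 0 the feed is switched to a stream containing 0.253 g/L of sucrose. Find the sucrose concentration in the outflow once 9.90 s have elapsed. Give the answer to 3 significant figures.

1.83 g/L

Mass balance on the solute (V constant): V dC/dt = Q(C_in − C).
So dC/dt = (C_in − C)/τ with τ = V/Q = 15.2/1.20 = 12.667 s.
This is linear first-order; C(t) = C_in + (C₀ − C_in) e^(−t/τ).
C(9.90) = 0.253 + (3.70 − 0.253)·e^(−9.90/12.667) = 0.253 + (3.4470)·0.45768 = 1.8306 g/L.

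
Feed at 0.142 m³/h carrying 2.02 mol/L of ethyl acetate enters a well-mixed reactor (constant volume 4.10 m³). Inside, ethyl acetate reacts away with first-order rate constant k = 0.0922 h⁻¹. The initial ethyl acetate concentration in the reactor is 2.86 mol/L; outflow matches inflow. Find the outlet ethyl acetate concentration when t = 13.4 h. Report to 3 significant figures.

V dC/dt = Q(C_in − C) − k V C.
This is linear with rate a = Q/V + k = 0.12683 h⁻¹.
C_ss = Q C_in/(Q + kV) = 0.55159 mol/L; C(t) = C_ss + (C₀ − C_ss) e^(−a t).
C(13.4) = 0.55159 + (2.3084)·e^(−0.12683·13.4) = 0.55159 + (2.3084)·0.18276 = 0.97348 mol/L.

0.973 mol/L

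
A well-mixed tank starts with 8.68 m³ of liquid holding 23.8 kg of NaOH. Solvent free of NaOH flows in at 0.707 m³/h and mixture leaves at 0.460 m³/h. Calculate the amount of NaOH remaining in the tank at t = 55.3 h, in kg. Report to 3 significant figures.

Let m(t) be the amount of NaOH. Volume: V(t) = V₀ + (Q_in − Q_out) t = 8.68 + 0.24700 t; V(55.3) = 22.339 m³.
Solute balance: dm/dt = 0 − Q_out C = −Q_out m/V(t).
dm/m = −Q_out dt/(V₀ + 0.24700 t); integrating gives ln(m/m₀) = −(Q_out/(Q_in−Q_out)) ln(V/V₀).
m = m₀ (V₀/V)^(Q_out/(Q_in−Q_out)) = 23.8 × (8.68/22.339)^(1.8623) = 4.0926 kg.

4.09 kg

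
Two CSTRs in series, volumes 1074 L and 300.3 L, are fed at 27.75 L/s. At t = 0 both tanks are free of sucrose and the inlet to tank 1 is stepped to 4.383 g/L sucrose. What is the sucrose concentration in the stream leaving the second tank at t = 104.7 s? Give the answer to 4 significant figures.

Each tank obeys Vᵢ dCᵢ/dt = Q(Cᵢ₋₁ − Cᵢ), so τᵢ = Vᵢ/Q.
τ₁ = 1074/27.75 = 38.7027 s; τ₂ = 300.3/27.75 = 10.8216 s.
Solving the cascade with C₁(0)=C₂(0)=0 gives C₂(t) = C_in[1 − (τ₁ e^(−t/τ₁) − τ₂ e^(−t/τ₂))/(τ₁ − τ₂)].
At t = 104.7: e^(−t/τ₁) = 0.0668544, e^(−t/τ₂) = 6.28302e-05.
C₂ = 4.383·[1 − (38.7027·0.0668544 − 10.8216·6.28302e-05)/(27.8811)] = 4.383·0.907221 = 3.97635 g/L.

3.976 g/L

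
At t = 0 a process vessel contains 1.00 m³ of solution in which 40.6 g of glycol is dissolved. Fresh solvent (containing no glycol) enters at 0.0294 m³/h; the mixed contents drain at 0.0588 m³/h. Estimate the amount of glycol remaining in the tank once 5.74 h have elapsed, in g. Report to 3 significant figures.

Total volume: dV/dt = Q_in − Q_out = -0.029400 m³/h, so V(t) = 1.00 − 0.029400 t and V(5.74) = 0.83124 m³.
No glycol enters, so dm/dt = −Q_out · (m/V).
dm/m = −Q_out dt/(V₀ − 0.029400 t); integrating gives ln(m/m₀) = −(Q_out/(Q_in−Q_out)) ln(V/V₀).
m = m₀ (V₀/V)^(Q_out/(Q_in−Q_out)) = 40.6 × (1.00/0.83124)^(-2.0000) = 28.053 g.

28.1 g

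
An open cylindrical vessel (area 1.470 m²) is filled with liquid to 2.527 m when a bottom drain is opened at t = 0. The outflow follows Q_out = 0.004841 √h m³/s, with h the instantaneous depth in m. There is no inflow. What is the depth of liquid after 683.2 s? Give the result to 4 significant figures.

Unsteady balance on liquid volume: A dh/dt = −0.004841 √h.
Separate and integrate: 2(√h − √h₀) = −(0.004841/A) t.
√h = √2.527 − 0.004841·683.2/(2·1.470) = 1.58965 − 1.12496 = 0.464698.
h = 0.464698² = 0.215944 m.

0.2159 m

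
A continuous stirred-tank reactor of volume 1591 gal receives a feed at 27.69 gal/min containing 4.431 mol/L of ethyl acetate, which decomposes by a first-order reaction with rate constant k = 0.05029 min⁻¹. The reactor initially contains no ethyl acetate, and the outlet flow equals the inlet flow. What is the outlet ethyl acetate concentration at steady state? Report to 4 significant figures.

1.139 mol/L

V dC/dt = Q(C_in − C) − k V C.
At steady state: 0 = Q C_in − (Q + kV) C_ss, so C_ss = Q C_in/(Q + kV).
C_ss = 27.69·4.431/(27.69 + 0.05029·1591) = 122.694/107.701 = 1.13921 mol/L.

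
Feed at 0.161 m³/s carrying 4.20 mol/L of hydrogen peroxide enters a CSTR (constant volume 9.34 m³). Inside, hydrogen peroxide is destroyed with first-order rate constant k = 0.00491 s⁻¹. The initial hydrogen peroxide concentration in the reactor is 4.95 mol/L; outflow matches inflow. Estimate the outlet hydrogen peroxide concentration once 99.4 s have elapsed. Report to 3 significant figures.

V dC/dt = Q(C_in − C) − k V C.
This is linear with rate a = Q/V + k = 0.022148 s⁻¹.
C_ss = Q C_in/(Q + kV) = 3.2689 mol/L; C(t) = C_ss + (C₀ − C_ss) e^(−a t).
C(99.4) = 3.2689 + (1.6811)·e^(−0.022148·99.4) = 3.2689 + (1.6811)·0.11064 = 3.4549 mol/L.

3.45 mol/L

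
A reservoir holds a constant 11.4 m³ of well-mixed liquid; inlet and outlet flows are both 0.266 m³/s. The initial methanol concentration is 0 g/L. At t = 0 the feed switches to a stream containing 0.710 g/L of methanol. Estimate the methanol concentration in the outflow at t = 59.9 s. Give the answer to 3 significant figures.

0.535 g/L

Unsteady species balance (constant V, well mixed): V dC/dt = Q(C_in − C).
Time constant τ = V/Q = 11.4/0.266 = 42.857 s.
Integrating: C(t) = C_in + (C₀ − C_in) e^(−t/τ).
C(59.9) = 0.710 + (0 − 0.710)·e^(−59.9/42.857) = 0.710 + (-0.71000)·0.24717 = 0.53451 g/L.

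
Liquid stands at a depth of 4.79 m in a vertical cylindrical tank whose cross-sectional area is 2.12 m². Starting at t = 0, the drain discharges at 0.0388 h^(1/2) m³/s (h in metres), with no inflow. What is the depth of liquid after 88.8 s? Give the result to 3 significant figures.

1.89 m

A dh/dt = −Q_out = −0.0388 √h.
This is separable: 2 d(√h)/dt = −0.0388/A, so √h = √h₀ − (0.0388/(2A)) t.
√h = √4.79 − 0.0388·88.8/(2·2.12) = 2.1886 − 0.81260 = 1.3760.
h = 1.3760² = 1.8934 m.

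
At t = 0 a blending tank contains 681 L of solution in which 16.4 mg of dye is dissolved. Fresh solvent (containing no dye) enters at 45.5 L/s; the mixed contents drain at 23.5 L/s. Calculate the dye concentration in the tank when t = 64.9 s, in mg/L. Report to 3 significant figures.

0.00233 mg/L

Total volume: dV/dt = Q_in − Q_out = 22.000 L/s, so V(t) = 681 + 22.000 t and V(64.9) = 2108.8 L.
Solute balance: dm/dt = 0 − Q_out C = −Q_out m/V(t).
dm/m = −Q_out dt/(V₀ + 22.000 t); integrating gives ln(m/m₀) = −(Q_out/(Q_in−Q_out)) ln(V/V₀).
m = m₀ (V₀/V)^(Q_out/(Q_in−Q_out)) = 16.4 × (681/2108.8)^(1.0682) = 4.9033 mg.
C = m/V = 4.9033/2108.8 = 0.0023251 mg/L.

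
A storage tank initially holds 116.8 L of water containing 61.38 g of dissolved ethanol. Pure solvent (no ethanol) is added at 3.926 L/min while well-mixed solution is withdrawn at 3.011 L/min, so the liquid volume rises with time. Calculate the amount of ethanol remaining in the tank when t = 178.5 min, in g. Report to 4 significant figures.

3.450 g

Let m(t) be the amount of ethanol. Volume: V(t) = V₀ + (Q_in − Q_out) t = 116.8 + 0.915000 t; V(178.5) = 280.127 L.
Species balance (pure solvent in): dm/dt = −Q_out · m/V(t).
Separate: dm/m = −Q_out dt/V(t) ⇒ ln(m/m₀) = −(Q_out/(Q_in−Q_out)) ln(V/V₀).
m = m₀ (V₀/V)^(Q_out/(Q_in−Q_out)) = 61.38 × (116.8/280.127)^(3.29071) = 3.45019 g.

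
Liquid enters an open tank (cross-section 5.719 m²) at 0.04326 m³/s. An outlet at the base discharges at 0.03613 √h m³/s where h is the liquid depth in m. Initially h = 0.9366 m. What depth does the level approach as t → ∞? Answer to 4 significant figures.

1.434 m

Level balance: A dh/dt = 0.04326 − 0.03613 √h. Setting dh/dt = 0:
Q_in = 0.03613 √h_ss ⇒ √h_ss = 0.04326/0.03613 = 1.19734.
h_ss = 1.19734² = 1.43363 m. (Since h₀ = 0.9366 m < h_ss, the level will rise toward this value.)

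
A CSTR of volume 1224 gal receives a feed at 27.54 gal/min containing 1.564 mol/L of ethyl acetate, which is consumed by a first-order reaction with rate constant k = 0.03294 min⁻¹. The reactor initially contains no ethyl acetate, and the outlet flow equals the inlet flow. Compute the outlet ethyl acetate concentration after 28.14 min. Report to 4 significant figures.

0.5014 mol/L

V dC/dt = Q(C_in − C) − k V C.
This is linear with rate a = Q/V + k = 0.0554400 min⁻¹.
C_ss = Q C_in/(Q + kV) = 0.634740 mol/L; C(t) = C_ss + (C₀ − C_ss) e^(−a t).
C(28.14) = 0.634740 + (-0.634740)·e^(−0.0554400·28.14) = 0.634740 + (-0.634740)·0.210119 = 0.501369 mol/L.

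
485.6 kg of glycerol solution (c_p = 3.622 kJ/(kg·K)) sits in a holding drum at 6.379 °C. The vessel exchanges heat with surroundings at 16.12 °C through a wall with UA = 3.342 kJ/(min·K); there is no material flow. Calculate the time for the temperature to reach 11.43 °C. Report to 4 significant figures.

384.7 min

Lumped-capacitance energy balance: M c_p dT/dt = UA(T_amb − T).
τ = M c_p/UA = 526.285 min; T_ss = T_amb = 16.1200 °C.
T(t) = T_ss + (T₀ − T_ss)e^(−t/τ); set T = 11.43:
t = −τ ln[(T − T_ss)/(T₀ − T_ss)] = −526.285 · ln(0.481470) = 384.667 min.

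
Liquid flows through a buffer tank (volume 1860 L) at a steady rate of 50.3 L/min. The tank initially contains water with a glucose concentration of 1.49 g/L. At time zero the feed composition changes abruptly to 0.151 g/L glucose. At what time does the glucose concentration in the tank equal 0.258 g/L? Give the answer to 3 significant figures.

Species balance: V dC/dt = Q(C_in − C) ⇒ τ = V/Q = 36.978 min.
C(t) = C_in + (C₀ − C_in) e^(−t/τ). Set C = 0.258 and solve for t:
e^(−t/τ) = (C − C_in)/(C₀ − C_in) = (0.258 − 0.151)/(1.49 − 0.151) = 0.079910
t = −τ ln(…) = 36.978 × 2.5268 = 93.438 min.

93.4 min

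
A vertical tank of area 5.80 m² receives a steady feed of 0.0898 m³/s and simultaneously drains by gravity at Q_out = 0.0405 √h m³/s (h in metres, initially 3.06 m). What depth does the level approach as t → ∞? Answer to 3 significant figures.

4.92 m

Unsteady balance on liquid volume: A dh/dt = Q_in − 0.0405 √h. At steady state dh/dt = 0:
Q_in = 0.0405 √h_ss ⇒ √h_ss = 0.0898/0.0405 = 2.2173.
h_ss = 2.2173² = 4.9163 m. (Since h₀ = 3.06 m < h_ss, the level will rise toward this value.)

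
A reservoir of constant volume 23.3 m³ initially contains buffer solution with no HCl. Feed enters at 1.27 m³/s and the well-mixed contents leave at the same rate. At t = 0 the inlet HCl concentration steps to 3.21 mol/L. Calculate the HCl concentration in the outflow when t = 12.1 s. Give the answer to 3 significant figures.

Unsteady species balance (constant V, well mixed): V dC/dt = Q(C_in − C).
So dC/dt = (C_in − C)/τ with τ = V/Q = 23.3/1.27 = 18.346 s.
C approaches C_in exponentially: C(t) = C_in + (C₀ − C_in) e^(−t/τ).
C(12.1) = 3.21 + (0 − 3.21)·e^(−12.1/18.346) = 3.21 + (-3.2100)·0.51710 = 1.5501 mol/L.

1.55 mol/L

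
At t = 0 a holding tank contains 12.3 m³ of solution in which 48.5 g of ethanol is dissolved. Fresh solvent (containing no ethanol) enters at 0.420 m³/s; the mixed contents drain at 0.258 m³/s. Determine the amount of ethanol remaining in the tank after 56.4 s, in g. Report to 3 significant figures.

Let m(t) be the amount of ethanol. Volume: V(t) = V₀ + (Q_in − Q_out) t = 12.3 + 0.16200 t; V(56.4) = 21.437 m³.
Solute balance: dm/dt = 0 − Q_out C = −Q_out m/V(t).
dm/m = −Q_out dt/(V₀ + 0.16200 t); integrating gives ln(m/m₀) = −(Q_out/(Q_in−Q_out)) ln(V/V₀).
m = m₀ (V₀/V)^(Q_out/(Q_in−Q_out)) = 48.5 × (12.3/21.437)^(1.5926) = 20.023 g.

20.0 g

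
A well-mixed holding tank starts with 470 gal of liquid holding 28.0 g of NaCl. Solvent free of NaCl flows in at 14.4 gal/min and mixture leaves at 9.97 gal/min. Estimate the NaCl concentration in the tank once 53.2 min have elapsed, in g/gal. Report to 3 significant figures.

0.0159 g/gal

Let m(t) be the amount of NaCl. Volume: V(t) = V₀ + (Q_in − Q_out) t = 470 + 4.4300 t; V(53.2) = 705.68 gal.
Species balance (pure solvent in): dm/dt = −Q_out · m/V(t).
Separate: dm/m = −Q_out dt/V(t) ⇒ ln(m/m₀) = −(Q_out/(Q_in−Q_out)) ln(V/V₀).
m = m₀ (V₀/V)^(Q_out/(Q_in−Q_out)) = 28.0 × (470/705.68)^(2.2506) = 11.218 g.
C = m/V = 11.218/705.68 = 0.015897 g/gal.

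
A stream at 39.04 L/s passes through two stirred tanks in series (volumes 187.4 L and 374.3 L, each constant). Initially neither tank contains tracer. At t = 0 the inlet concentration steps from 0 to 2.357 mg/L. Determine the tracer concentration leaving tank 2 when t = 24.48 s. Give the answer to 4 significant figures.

2.004 mg/L

Time constants: τᵢ = Vᵢ/Q for each well-mixed tank.
τ₁ = 187.4/39.04 = 4.80020 s; τ₂ = 374.3/39.04 = 9.58760 s.
Solving the cascade with C₁(0)=C₂(0)=0 gives C₂(t) = C_in[1 − (τ₁ e^(−t/τ₁) − τ₂ e^(−t/τ₂))/(τ₁ − τ₂)].
At t = 24.48: e^(−t/τ₁) = 0.00609807, e^(−t/τ₂) = 0.0778246.
C₂ = 2.357·[1 − (4.80020·0.00609807 − 9.58760·0.0778246)/(-4.78740)] = 2.357·0.850257 = 2.00406 mg/L.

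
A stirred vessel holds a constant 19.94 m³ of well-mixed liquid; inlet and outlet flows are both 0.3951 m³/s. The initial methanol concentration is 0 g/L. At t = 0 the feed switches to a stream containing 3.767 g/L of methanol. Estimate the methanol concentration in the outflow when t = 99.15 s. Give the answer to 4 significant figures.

Mass balance on the solute (V constant): V dC/dt = Q(C_in − C).
Rewrite as dC/dt + C/τ = C_in/τ, τ = V/Q = 50.4682 s.
Integrating: C(t) = C_in + (C₀ − C_in) e^(−t/τ).
C(99.15) = 3.767 + (0 − 3.767)·e^(−99.15/50.4682) = 3.767 + (-3.76700)·0.140212 = 3.23882 g/L.

3.239 g/L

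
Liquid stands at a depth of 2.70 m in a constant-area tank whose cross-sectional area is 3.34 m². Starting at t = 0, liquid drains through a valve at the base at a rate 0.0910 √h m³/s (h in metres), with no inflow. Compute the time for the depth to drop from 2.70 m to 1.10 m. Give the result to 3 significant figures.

A dh/dt = −Q_out = −0.0910 √h.
This is separable: 2 d(√h)/dt = −0.0910/A, so √h = √h₀ − (0.0910/(2A)) t.
t = 2A(√h₀ − √h)/0.0910 = 2·3.34·(√2.70 − √1.10)/0.0910
  = 6.6800 × (1.6432 − 1.0488) / 0.0910 = 43.630 s.

43.6 s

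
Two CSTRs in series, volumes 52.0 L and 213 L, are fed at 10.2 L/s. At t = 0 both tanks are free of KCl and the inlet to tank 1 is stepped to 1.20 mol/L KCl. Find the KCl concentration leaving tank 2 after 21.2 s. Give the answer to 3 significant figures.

Species balance on tank i: dCᵢ/dt = (Cᵢ₋₁ − Cᵢ)/τᵢ with τᵢ = Vᵢ/Q.
τ₁ = 52.0/10.2 = 5.0980 s; τ₂ = 213/10.2 = 20.882 s.
Solving the cascade with C₁(0)=C₂(0)=0 gives C₂(t) = C_in[1 − (τ₁ e^(−t/τ₁) − τ₂ e^(−t/τ₂))/(τ₁ − τ₂)].
At t = 21.2: e^(−t/τ₁) = 0.015632, e^(−t/τ₂) = 0.36233.
C₂ = 1.20·[1 − (5.0980·0.015632 − 20.882·0.36233)/(-15.784)] = 1.20·0.52570 = 0.63084 mol/L.

0.631 mol/L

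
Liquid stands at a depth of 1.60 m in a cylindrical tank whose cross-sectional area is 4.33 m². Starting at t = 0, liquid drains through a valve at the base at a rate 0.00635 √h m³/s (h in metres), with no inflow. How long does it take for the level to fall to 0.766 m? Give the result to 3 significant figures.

531 s

Mass balance (ρ constant): A dh/dt = −0.00635 √h.
∫ h^(−1/2) dh = −(0.00635/A) ∫ dt, giving 2√h = 2√h₀ − (0.00635/A) t.
t = 2A(√h₀ − √h)/0.00635 = 2·4.33·(√1.60 − √0.766)/0.00635
  = 8.6600 × (1.2649 − 0.87521) / 0.00635 = 531.46 s.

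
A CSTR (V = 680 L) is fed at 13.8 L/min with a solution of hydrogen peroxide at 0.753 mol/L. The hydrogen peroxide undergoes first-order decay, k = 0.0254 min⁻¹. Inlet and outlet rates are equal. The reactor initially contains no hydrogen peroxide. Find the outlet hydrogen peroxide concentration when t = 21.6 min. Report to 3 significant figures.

0.210 mol/L

Accumulation = in − out − consumed: V dC/dt = Q C_in − Q C − k V C.
This is linear with rate a = Q/V + k = 0.045694 min⁻¹.
C_ss = Q C_in/(Q + kV) = 0.33443 mol/L; C(t) = C_ss + (C₀ − C_ss) e^(−a t).
C(21.6) = 0.33443 + (-0.33443)·e^(−0.045694·21.6) = 0.33443 + (-0.33443)·0.37270 = 0.20979 mol/L.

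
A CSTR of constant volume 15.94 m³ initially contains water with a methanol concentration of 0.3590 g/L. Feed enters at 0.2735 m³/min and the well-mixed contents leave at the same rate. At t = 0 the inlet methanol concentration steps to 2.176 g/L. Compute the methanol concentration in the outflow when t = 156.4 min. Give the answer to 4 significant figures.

2.052 g/L

Transient balance on the dissolved component: V dC/dt = Q(C_in − C).
Rewrite as dC/dt + C/τ = C_in/τ, τ = V/Q = 58.2815 min.
C approaches C_in exponentially: C(t) = C_in + (C₀ − C_in) e^(−t/τ).
C(156.4) = 2.176 + (0.3590 − 2.176)·e^(−156.4/58.2815) = 2.176 + (-1.81700)·0.0683218 = 2.05186 g/L.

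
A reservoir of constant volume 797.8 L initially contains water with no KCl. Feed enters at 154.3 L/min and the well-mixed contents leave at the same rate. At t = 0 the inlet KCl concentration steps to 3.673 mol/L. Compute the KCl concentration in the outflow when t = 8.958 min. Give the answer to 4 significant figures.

3.023 mol/L

Mass balance on the solute (V constant): V dC/dt = Q(C_in − C).
Time constant τ = V/Q = 797.8/154.3 = 5.17045 min.
Solution: C(t) = C_in + (C₀ − C_in) e^(−t/τ).
C(8.958) = 3.673 + (0 − 3.673)·e^(−8.958/5.17045) = 3.673 + (-3.67300)·0.176835 = 3.02349 mol/L.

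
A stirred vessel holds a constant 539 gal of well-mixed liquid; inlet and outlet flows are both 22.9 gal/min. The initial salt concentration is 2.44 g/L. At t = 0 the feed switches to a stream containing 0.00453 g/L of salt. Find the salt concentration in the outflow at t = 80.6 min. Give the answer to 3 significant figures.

Unsteady species balance (constant V, well mixed): V dC/dt = Q(C_in − C).
So dC/dt = (C_in − C)/τ with τ = V/Q = 539/22.9 = 23.537 min.
Integrating: C(t) = C_in + (C₀ − C_in) e^(−t/τ).
C(80.6) = 0.00453 + (2.44 − 0.00453)·e^(−80.6/23.537) = 0.00453 + (2.4355)·0.032570 = 0.083852 g/L.

0.0839 g/L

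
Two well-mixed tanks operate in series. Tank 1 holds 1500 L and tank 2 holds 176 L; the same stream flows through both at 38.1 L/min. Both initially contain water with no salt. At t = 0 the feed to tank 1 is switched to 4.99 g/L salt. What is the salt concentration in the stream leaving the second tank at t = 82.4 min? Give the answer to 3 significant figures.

Each tank obeys Vᵢ dCᵢ/dt = Q(Cᵢ₋₁ − Cᵢ), so τᵢ = Vᵢ/Q.
τ₁ = 1500/38.1 = 39.370 min; τ₂ = 176/38.1 = 4.6194 min.
Tank 1: C₁ = C_in(1 − e^(−t/τ₁)). Tank 2 (τ₁ ≠ τ₂): C₂ = C_in[1 − (τ₁ e^(−t/τ₁) − τ₂ e^(−t/τ₂))/(τ₁ − τ₂)].
At t = 82.4: e^(−t/τ₁) = 0.12332, e^(−t/τ₂) = 1.7913e-08.
C₂ = 4.99·[1 − (39.370·0.12332 − 4.6194·1.7913e-08)/(34.751)] = 4.99·0.86029 = 4.2928 g/L.

4.29 g/L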